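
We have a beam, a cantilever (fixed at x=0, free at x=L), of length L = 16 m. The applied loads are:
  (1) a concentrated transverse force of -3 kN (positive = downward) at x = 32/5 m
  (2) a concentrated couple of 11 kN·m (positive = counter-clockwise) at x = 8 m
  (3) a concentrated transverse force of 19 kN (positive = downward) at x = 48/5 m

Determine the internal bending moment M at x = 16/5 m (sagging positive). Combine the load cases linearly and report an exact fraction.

M(16/5) = -101 kN·m

Load 1 — point force P=-3 kN at a=32/5 m (b=L-a=48/5):
  M_1 = -P(a-x)  [x≤a] = -(-3)·((32/5)-(16/5)) = 48/5 kN·m
Load 2 — applied couple M₀=11 kN·m at a=8 m (b=L-a=8):
  M_2 = M₀  [x≤a] = 11 = 11 kN·m
Load 3 — point force P=19 kN at a=48/5 m (b=L-a=32/5):
  M_3 = -P(a-x)  [x≤a] = -19·((48/5)-(16/5)) = -608/5 kN·m
Superposition: M = Σ M_i = -101 kN·m ≈ -101.000000 kN·m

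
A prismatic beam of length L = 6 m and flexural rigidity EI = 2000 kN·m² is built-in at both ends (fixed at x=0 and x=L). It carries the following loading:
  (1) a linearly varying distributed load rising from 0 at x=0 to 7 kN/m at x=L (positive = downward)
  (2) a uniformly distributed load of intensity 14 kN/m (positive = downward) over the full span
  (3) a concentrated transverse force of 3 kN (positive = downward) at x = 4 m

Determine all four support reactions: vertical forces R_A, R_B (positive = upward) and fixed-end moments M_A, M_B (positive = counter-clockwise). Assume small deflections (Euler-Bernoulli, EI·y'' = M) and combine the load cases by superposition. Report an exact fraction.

Load 1 — triangular load w₀=7 kN/m (0→w₀ over full span):
  R_A = 3w₀L/20 = 3·7·6/20 = 63/10 kN
  M_A = w₀L²/30 = 7·6²/30 = 42/5 kN·m
  R_B = 7w₀L/20 = 7·7·6/20 = 147/10 kN
  M_B = -w₀L²/20 = -7·6²/20 = -63/5 kN·m
Load 2 — uniform load w=14 kN/m over full span:
  R_A = wL/2 = 14·6/2 = 42 kN
  M_A = wL²/12 = 14·6²/12 = 42 kN·m
  R_B = wL/2 = 14·6/2 = 42 kN
  M_B = -wL²/12 = -14·6²/12 = -42 kN·m
Load 3 — point force P=3 kN at a=4 m (b=L-a=2):
  R_A = Pb²(3a+b)/L³ = 3·2²·(3·4+2)/6³ = 7/9 kN
  M_A = Pab²/L² = 3·4·2²/6² = 4/3 kN·m
  R_B = Pa²(a+3b)/L³ = 3·4²·(4+3·2)/6³ = 20/9 kN
  M_B = -Pa²b/L² = -3·4²·2/6² = -8/3 kN·m
Superposition: R_A = 4417/90 kN, M_A = 776/15 kN·m, R_B = 5303/90 kN, M_B = -859/15 kN·m

R_A = 4417/90 kN, M_A = 776/15 kN·m, R_B = 5303/90 kN, M_B = -859/15 kN·m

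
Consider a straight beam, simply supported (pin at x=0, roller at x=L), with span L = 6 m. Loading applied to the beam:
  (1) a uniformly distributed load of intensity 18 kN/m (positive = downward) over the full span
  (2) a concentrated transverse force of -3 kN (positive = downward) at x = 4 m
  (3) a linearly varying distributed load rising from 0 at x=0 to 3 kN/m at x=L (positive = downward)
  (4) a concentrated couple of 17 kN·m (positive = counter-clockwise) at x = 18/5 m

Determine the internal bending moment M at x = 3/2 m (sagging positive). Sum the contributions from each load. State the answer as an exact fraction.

M(3/2) = 2167/32 kN·m

Load 1 — uniform load w=18 kN/m over full span:
  M_1 = wx(L-x)/2 = 18·(3/2)·(6-(3/2))/2 = 243/4 kN·m
Load 2 — point force P=-3 kN at a=4 m (b=L-a=2):
  M_2 = Pbx/L  [x≤a] = (-3)·2·(3/2)/6 = -3/2 kN·m
Load 3 — triangular load w₀=3 kN/m (0→w₀ over full span):
  M_3 = w₀Lx/6 - w₀x³/(6L) = 3·6·(3/2)/6 - 3·(3/2)³/(6·6) = 135/32 kN·m
Load 4 — applied couple M₀=17 kN·m at a=18/5 m (b=L-a=12/5):
  M_4 = M₀x/L  [x≤a] = 17·(3/2)/6 = 17/4 kN·m
Superposition: M = Σ M_i = 2167/32 kN·m ≈ 67.718750 kN·m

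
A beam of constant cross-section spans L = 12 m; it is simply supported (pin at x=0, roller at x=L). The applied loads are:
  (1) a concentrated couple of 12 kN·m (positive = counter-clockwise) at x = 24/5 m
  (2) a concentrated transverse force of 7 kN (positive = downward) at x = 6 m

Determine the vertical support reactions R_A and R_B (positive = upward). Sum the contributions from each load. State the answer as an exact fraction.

Load 1 — applied couple M₀=12 kN·m at a=24/5 m (b=L-a=36/5):
  R_A = M₀/L = 12/12 = 1 kN
  R_B = -M₀/L = -12/12 = -1 kN
Load 2 — point force P=7 kN at a=6 m (b=L-a=6):
  R_A = Pb/L = 7·6/12 = 7/2 kN
  R_B = Pa/L = 7·6/12 = 7/2 kN
Superposition: R_A = 9/2 kN, R_B = 5/2 kN

R_A = 9/2 kN, R_B = 5/2 kN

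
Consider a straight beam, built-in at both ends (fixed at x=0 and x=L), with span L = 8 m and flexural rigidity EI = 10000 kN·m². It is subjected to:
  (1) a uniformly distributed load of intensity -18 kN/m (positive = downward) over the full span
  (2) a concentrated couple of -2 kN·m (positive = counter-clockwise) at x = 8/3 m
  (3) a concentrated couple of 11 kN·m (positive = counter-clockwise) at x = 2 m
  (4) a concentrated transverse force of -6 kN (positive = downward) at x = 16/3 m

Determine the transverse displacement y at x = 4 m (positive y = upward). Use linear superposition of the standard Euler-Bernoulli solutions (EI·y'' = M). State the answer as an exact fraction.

y(4) = 5753/270000 m

Load 1 — uniform load w=-18 kN/m over full span:
  y_1 = -wx²(L-x)²/(24EI) = -(-18)·4²·(8-4)²/(24·10000) = 12/625 m
Load 2 — applied couple M₀=-2 kN·m at a=8/3 m (b=L-a=16/3):
  y_2 = (R_Ax³/6 - M_Ax²/2 - M₀(x-a)²/2)/EI  [x>a] with R_A=-1/3, M_A=0 = ((-1/3)·4³/6 - 0·4²/2 - (-2)·(4-(8/3))²/2)/10000 = -1/5625 m
Load 3 — applied couple M₀=11 kN·m at a=2 m (b=L-a=6):
  y_3 = (R_Ax³/6 - M_Ax²/2 - M₀(x-a)²/2)/EI  [x>a] with R_A=99/64, M_A=-33/16 = ((99/64)·4³/6 - (-33/16)·4²/2 - 11·(4-2)²/2)/10000 = 11/10000 m
Load 4 — point force P=-6 kN at a=16/3 m (b=L-a=8/3):
  y_4 = -Pb²x²(3aL-(3a+b)x)/(6L³EI)  [x≤a] = -(-6)·(8/3)²·4²·(3·(16/3)·8-(3·(16/3)+(8/3))·4)/(6·8³·10000) = 4/3375 m
Superposition: y = Σ y_i = 5753/270000 m ≈ 0.021307 m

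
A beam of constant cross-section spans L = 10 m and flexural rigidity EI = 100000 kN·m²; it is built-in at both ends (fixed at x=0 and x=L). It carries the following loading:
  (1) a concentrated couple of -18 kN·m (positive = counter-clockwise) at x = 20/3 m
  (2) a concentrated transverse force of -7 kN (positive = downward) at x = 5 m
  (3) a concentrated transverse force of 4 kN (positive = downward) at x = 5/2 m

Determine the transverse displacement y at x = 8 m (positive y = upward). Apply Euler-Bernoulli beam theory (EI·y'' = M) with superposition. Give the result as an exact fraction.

y(8) = 787/6000000 m

Load 1 — applied couple M₀=-18 kN·m at a=20/3 m (b=L-a=10/3):
  y_1 = (R_Ax³/6 - M_Ax²/2 - M₀(x-a)²/2)/EI  [x>a] with R_A=-12/5, M_A=-6 = ((-12/5)·8³/6 - (-6)·8²/2 - (-18)·(8-(20/3))²/2)/100000 = 1/31250 m
Load 2 — point force P=-7 kN at a=5 m (b=L-a=5):
  y_2 = -Pa²(L-x)²(3bL-(3b+a)(L-x))/(6L³EI)  [x>a] = -(-7)·5²·(10-8)²·(3·5·10-(3·5+5)·(10-8))/(6·10³·100000) = 77/600000 m
Load 3 — point force P=4 kN at a=5/2 m (b=L-a=15/2):
  y_3 = -Pa²(L-x)²(3bL-(3b+a)(L-x))/(6L³EI)  [x>a] = -4·(5/2)²·(10-8)²·(3·(15/2)·10-(3·(15/2)+(5/2))·(10-8))/(6·10³·100000) = -7/240000 m
Superposition: y = Σ y_i = 787/6000000 m ≈ 0.000131 m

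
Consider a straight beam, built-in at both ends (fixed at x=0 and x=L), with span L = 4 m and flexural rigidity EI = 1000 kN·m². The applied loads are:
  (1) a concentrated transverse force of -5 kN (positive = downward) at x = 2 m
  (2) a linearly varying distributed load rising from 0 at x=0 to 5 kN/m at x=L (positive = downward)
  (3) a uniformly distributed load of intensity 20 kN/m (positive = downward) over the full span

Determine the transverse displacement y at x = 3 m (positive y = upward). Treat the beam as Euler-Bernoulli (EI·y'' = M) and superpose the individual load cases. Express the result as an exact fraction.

y(3) = -739/96000 m

Load 1 — point force P=-5 kN at a=2 m (b=L-a=2):
  y_1 = -Pa²(L-x)²(3bL-(3b+a)(L-x))/(6L³EI)  [x>a] = -(-5)·2²·(4-3)²·(3·2·4-(3·2+2)·(4-3))/(6·4³·1000) = 1/1200 m
Load 2 — triangular load w₀=5 kN/m (0→w₀ over full span):
  y_2 = -w₀x²(L-x)²(x+2L)/(120LEI) = -5·3²·(4-3)²·(3+2·4)/(120·4·1000) = -33/32000 m
Load 3 — uniform load w=20 kN/m over full span:
  y_3 = -wx²(L-x)²/(24EI) = -20·3²·(4-3)²/(24·1000) = -3/400 m
Superposition: y = Σ y_i = -739/96000 m ≈ -0.007698 m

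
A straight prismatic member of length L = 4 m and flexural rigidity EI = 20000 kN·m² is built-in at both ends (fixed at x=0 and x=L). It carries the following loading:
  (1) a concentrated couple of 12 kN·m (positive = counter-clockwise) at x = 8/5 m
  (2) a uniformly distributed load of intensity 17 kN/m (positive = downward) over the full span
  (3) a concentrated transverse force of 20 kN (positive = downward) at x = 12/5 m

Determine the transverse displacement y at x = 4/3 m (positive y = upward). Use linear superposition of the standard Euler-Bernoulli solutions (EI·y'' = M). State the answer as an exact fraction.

y(4/3) = -2387/3796875 m

Load 1 — applied couple M₀=12 kN·m at a=8/5 m (b=L-a=12/5):
  y_1 = (R_Ax³/6 - M_Ax²/2)/EI  [x≤a] with R_A=108/25, M_A=36/25 = ((108/25)·(4/3)³/6 - (36/25)·(4/3)²/2)/20000 = 1/46875 m
Load 2 — uniform load w=17 kN/m over full span:
  y_2 = -wx²(L-x)²/(24EI) = -17·(4/3)²·(4-(4/3))²/(24·20000) = -68/151875 m
Load 3 — point force P=20 kN at a=12/5 m (b=L-a=8/5):
  y_3 = -Pb²x²(3aL-(3a+b)x)/(6L³EI)  [x≤a] = -20·(8/5)²·(4/3)²·(3·(12/5)·4-(3·(12/5)+(8/5))·(4/3))/(6·4³·20000) = -256/1265625 m
Superposition: y = Σ y_i = -2387/3796875 m ≈ -0.000629 m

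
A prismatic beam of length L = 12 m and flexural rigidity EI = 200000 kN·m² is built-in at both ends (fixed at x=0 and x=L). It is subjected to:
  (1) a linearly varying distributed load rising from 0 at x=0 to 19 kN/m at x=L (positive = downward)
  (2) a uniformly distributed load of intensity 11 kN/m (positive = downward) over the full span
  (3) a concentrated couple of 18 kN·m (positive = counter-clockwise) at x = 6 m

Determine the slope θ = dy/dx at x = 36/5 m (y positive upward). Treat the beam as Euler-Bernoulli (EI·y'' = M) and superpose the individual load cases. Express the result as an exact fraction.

Load 1 — triangular load w₀=19 kN/m (0→w₀ over full span):
  θ_1 = -w₀(2x(L-x)(L-2x)(x+2L)+x²(L-x)²)/(120LEI) = -19·(2·(36/5)·(12-(36/5))·(12-2·(36/5))·((36/5)+2·12)+(36/5)²·(12-(36/5))²)/(120·12·200000) = 513/1953125 rad
Load 2 — uniform load w=11 kN/m over full span:
  θ_2 = -wx(L-x)(L-2x)/(12EI) = -11·(36/5)·(12-(36/5))·(12-2·(36/5))/(12·200000) = 297/781250 rad
Load 3 — applied couple M₀=18 kN·m at a=6 m (b=L-a=6):
  θ_3 = (R_Ax²/2 - M_Ax - M₀(x-a))/EI  [x>a] with R_A=9/4, M_A=9/2 = ((9/4)·(36/5)²/2 - (9/2)·(36/5) - 18·((36/5)-6))/200000 = 27/1250000 rad
Superposition: θ = Σ θ_i = 20763/31250000 rad ≈ 0.000664 rad

θ(36/5) = 20763/31250000 rad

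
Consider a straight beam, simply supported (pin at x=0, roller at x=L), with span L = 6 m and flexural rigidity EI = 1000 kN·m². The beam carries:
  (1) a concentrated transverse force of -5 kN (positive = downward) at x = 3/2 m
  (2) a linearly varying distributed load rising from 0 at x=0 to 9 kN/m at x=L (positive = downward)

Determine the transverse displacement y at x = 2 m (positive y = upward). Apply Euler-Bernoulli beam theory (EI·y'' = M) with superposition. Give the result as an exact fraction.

Load 1 — point force P=-5 kN at a=3/2 m (b=L-a=9/2):
  y_1 = -Pa(L-x)(2Lx-a²-x²)/(6LEI)  [x>a] = -(-5)·(3/2)·(6-2)·(2·6·2-(3/2)²-2²)/(6·6·1000) = 71/4800 m
Load 2 — triangular load w₀=9 kN/m (0→w₀ over full span):
  y_2 = -w₀x(7L⁴-10L²x²+3x⁴)/(360LEI) = -9·2·(7·6⁴-10·6²·2²+3·2⁴)/(360·6·1000) = -8/125 m
Superposition: y = Σ y_i = -1181/24000 m ≈ -0.049208 m

y(2) = -1181/24000 m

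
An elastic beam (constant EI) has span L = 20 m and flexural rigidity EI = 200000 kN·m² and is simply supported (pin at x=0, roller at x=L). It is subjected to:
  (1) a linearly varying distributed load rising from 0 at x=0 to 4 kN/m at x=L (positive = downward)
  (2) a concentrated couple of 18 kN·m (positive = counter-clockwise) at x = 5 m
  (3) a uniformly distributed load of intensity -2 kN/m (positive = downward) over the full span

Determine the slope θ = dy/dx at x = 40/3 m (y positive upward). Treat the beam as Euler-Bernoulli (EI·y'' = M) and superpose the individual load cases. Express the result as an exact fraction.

Load 1 — triangular load w₀=4 kN/m (0→w₀ over full span):
  θ_1 = -w₀(7L⁴-30L²x²+15x⁴)/(360LEI) = -4·(7·20⁴-30·20²·(40/3)²+15·(40/3)⁴)/(360·20·200000) = 91/60750 rad
Load 2 — applied couple M₀=18 kN·m at a=5 m (b=L-a=15):
  θ_2 = (M₀x²/(2L)-M₀(x-a)+C₁)/EI  [x>a] with C₁=M₀(3b²-L²)/(6L)=165/4 = (18·(40/3)²/(2·20)-18·((40/3)-5)+(165/4))/200000 = -23/160000 rad
Load 3 — uniform load w=-2 kN/m over full span:
  θ_3 = -w(L³-6Lx²+4x³)/(24EI) = -(-2)·(20³-6·20·(40/3)²+4·(40/3)³)/(24·200000) = -13/8100 rad
Superposition: θ = Σ θ_i = -9749/38880000 rad ≈ -0.000251 rad

θ(40/3) = -9749/38880000 rad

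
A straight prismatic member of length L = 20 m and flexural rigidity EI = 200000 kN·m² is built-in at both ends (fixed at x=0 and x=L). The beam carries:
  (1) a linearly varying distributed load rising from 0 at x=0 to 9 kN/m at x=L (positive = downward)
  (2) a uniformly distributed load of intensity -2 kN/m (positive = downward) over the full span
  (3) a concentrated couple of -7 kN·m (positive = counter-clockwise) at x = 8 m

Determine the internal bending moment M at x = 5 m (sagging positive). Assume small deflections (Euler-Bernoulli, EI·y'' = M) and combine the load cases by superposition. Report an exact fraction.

Load 1 — triangular load w₀=9 kN/m (0→w₀ over full span):
  M_1 = 3w₀Lx/20 - w₀L²/30 - w₀x³/(6L) = 3·9·20·5/20 - 9·20²/30 - 9·5³/(6·20) = 45/8 kN·m
Load 2 — uniform load w=-2 kN/m over full span:
  M_2 = wLx/2 - wL²/12 - wx²/2 = (-2)·20·5/2 - (-2)·20²/12 - (-2)·5²/2 = -25/3 kN·m
Load 3 — applied couple M₀=-7 kN·m at a=8 m (b=L-a=12):
  M_3 = R_Ax - M_A  [x≤a] with R_A=-63/125, M_A=-21/25 = (-63/125)·5 - (-21/25) = -42/25 kN·m
Superposition: M = Σ M_i = -2633/600 kN·m ≈ -4.388333 kN·m

M(5) = -2633/600 kN·m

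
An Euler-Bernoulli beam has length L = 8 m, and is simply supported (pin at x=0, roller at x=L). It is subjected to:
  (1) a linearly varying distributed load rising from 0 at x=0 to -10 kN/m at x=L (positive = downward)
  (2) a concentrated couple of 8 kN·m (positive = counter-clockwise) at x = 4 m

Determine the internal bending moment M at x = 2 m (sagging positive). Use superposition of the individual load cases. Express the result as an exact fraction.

Load 1 — triangular load w₀=-10 kN/m (0→w₀ over full span):
  M_1 = w₀Lx/6 - w₀x³/(6L) = (-10)·8·2/6 - (-10)·2³/(6·8) = -25 kN·m
Load 2 — applied couple M₀=8 kN·m at a=4 m (b=L-a=4):
  M_2 = M₀x/L  [x≤a] = 8·2/8 = 2 kN·m
Superposition: M = Σ M_i = -23 kN·m ≈ -23.000000 kN·m

M(2) = -23 kN·m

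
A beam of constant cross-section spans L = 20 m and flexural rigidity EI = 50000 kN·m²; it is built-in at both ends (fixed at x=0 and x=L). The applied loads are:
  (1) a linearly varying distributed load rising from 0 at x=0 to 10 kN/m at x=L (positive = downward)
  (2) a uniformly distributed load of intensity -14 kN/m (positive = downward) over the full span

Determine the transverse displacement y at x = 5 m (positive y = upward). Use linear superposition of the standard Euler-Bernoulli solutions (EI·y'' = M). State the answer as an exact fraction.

Load 1 — triangular load w₀=10 kN/m (0→w₀ over full span):
  y_1 = -w₀x²(L-x)²(x+2L)/(120LEI) = -10·5²·(20-5)²·(5+2·20)/(120·20·50000) = -27/1280 m
Load 2 — uniform load w=-14 kN/m over full span:
  y_2 = -wx²(L-x)²/(24EI) = -(-14)·5²·(20-5)²/(24·50000) = 21/320 m
Superposition: y = Σ y_i = 57/1280 m ≈ 0.044531 m

y(5) = 57/1280 m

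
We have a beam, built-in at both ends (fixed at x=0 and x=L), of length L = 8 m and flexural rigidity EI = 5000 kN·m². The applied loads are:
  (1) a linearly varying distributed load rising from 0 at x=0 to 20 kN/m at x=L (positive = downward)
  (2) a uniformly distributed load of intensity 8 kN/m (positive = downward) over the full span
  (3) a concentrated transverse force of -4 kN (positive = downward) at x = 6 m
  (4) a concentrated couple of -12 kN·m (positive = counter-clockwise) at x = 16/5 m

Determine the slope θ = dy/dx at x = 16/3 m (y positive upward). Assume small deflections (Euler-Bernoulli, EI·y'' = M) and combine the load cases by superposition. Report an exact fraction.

θ(16/3) = 42869/3796875 rad

Load 1 — triangular load w₀=20 kN/m (0→w₀ over full span):
  θ_1 = -w₀(2x(L-x)(L-2x)(x+2L)+x²(L-x)²)/(120LEI) = -20·(2·(16/3)·(8-(16/3))·(8-2·(16/3))·((16/3)+2·8)+(16/3)²·(8-(16/3))²)/(120·8·5000) = 896/151875 rad
Load 2 — uniform load w=8 kN/m over full span:
  θ_2 = -wx(L-x)(L-2x)/(12EI) = -8·(16/3)·(8-(16/3))·(8-2·(16/3))/(12·5000) = 256/50625 rad
Load 3 — point force P=-4 kN at a=6 m (b=L-a=2):
  θ_3 = -Pb²x(2aL-(3a+b)x)/(2L³EI)  [x≤a] = -(-4)·2²·(16/3)·(2·6·8-(3·6+2)·(16/3))/(2·8³·5000) = -1/5625 rad
Load 4 — applied couple M₀=-12 kN·m at a=16/5 m (b=L-a=24/5):
  θ_4 = (R_Ax²/2 - M_Ax - M₀(x-a))/EI  [x>a] with R_A=-54/25, M_A=-36/25 = ((-54/25)·(16/3)²/2 - (-36/25)·(16/3) - (-12)·((16/3)-(16/5)))/5000 = 8/15625 rad
Superposition: θ = Σ θ_i = 42869/3796875 rad ≈ 0.011291 rad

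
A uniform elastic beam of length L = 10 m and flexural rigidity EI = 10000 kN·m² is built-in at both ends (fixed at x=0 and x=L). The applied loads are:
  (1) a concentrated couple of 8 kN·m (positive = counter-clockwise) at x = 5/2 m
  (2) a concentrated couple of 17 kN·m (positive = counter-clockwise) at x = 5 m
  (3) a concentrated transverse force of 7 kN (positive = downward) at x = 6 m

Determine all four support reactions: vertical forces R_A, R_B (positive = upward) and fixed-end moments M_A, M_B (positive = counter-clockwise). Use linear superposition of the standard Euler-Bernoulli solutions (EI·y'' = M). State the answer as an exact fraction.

Load 1 — applied couple M₀=8 kN·m at a=5/2 m (b=L-a=15/2):
  R_A = 6M₀ab/L³ = 6·8·(5/2)·(15/2)/10³ = 9/10 kN
  M_A = M₀b(2a-b)/L² = 8·(15/2)·(2·(5/2)-(15/2))/10² = -3/2 kN·m
  R_B = -6M₀ab/L³ = -6·8·(5/2)·(15/2)/10³ = -9/10 kN
  M_B = M₀a(2b-a)/L² = 8·(5/2)·(2·(15/2)-(5/2))/10² = 5/2 kN·m
Load 2 — applied couple M₀=17 kN·m at a=5 m (b=L-a=5):
  R_A = 6M₀ab/L³ = 6·17·5·5/10³ = 51/20 kN
  M_A = M₀b(2a-b)/L² = 17·5·(2·5-5)/10² = 17/4 kN·m
  R_B = -6M₀ab/L³ = -6·17·5·5/10³ = -51/20 kN
  M_B = M₀a(2b-a)/L² = 17·5·(2·5-5)/10² = 17/4 kN·m
Load 3 — point force P=7 kN at a=6 m (b=L-a=4):
  R_A = Pb²(3a+b)/L³ = 7·4²·(3·6+4)/10³ = 308/125 kN
  M_A = Pab²/L² = 7·6·4²/10² = 168/25 kN·m
  R_B = Pa²(a+3b)/L³ = 7·6²·(6+3·4)/10³ = 567/125 kN
  M_B = -Pa²b/L² = -7·6²·4/10² = -252/25 kN·m
Superposition: R_A = 2957/500 kN, M_A = 947/100 kN·m, R_B = 543/500 kN, M_B = -333/100 kN·m

R_A = 2957/500 kN, M_A = 947/100 kN·m, R_B = 543/500 kN, M_B = -333/100 kN·m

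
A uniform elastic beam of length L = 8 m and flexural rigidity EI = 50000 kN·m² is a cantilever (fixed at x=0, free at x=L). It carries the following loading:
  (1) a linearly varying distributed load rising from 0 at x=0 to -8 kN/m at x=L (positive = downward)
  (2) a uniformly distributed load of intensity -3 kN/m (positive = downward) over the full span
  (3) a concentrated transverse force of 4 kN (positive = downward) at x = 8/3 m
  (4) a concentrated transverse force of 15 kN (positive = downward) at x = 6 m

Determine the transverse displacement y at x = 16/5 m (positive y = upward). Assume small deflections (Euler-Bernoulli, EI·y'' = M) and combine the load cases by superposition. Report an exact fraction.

y(16/5) = 52495984/3955078125 m

Load 1 — triangular load w₀=-8 kN/m (0→w₀ over full span):
  y_1 = (w₀Lx³/12-w₀L²x²/6-w₀x⁵/(120L))/EI = ((-8)·8·(16/5)³/12-(-8)·8²·(16/5)²/6-(-8)·(16/5)⁵/(120·8))/50000 = 2056192/146484375 m
Load 2 — uniform load w=-3 kN/m over full span:
  y_2 = -wx²(x²-4Lx+6L²)/(24EI) = -(-3)·(16/5)²·((16/5)²-4·8·(16/5)+6·8²)/(24·50000) = 14592/1953125 m
Load 3 — point force P=4 kN at a=8/3 m (b=L-a=16/3):
  y_3 = -Pa²(3x-a)/(6EI)  [x>a] = -4·(8/3)²·(3·(16/5)-(8/3))/(6·50000) = -832/1265625 m
Load 4 — point force P=15 kN at a=6 m (b=L-a=2):
  y_4 = -Px²(3a-x)/(6EI)  [x≤a] = -15·(16/5)²·(3·6-(16/5))/(6·50000) = -592/78125 m
Superposition: y = Σ y_i = 52495984/3955078125 m ≈ 0.013273 m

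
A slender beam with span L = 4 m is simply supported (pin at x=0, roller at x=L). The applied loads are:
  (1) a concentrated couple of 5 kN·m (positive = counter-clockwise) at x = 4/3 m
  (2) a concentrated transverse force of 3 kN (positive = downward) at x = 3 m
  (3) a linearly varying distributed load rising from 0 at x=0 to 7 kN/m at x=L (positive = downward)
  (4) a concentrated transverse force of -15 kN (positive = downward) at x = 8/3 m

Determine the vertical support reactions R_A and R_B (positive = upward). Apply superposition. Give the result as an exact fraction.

R_A = 5/3 kN, R_B = 1/3 kN

Load 1 — applied couple M₀=5 kN·m at a=4/3 m (b=L-a=8/3):
  R_A = M₀/L = 5/4 kN
  R_B = -M₀/L = -5/4 kN
Load 2 — point force P=3 kN at a=3 m (b=L-a=1):
  R_A = Pb/L = 3·1/4 = 3/4 kN
  R_B = Pa/L = 3·3/4 = 9/4 kN
Load 3 — triangular load w₀=7 kN/m (0→w₀ over full span):
  R_A = w₀L/6 = 7·4/6 = 14/3 kN
  R_B = w₀L/3 = 7·4/3 = 28/3 kN
Load 4 — point force P=-15 kN at a=8/3 m (b=L-a=4/3):
  R_A = Pb/L = (-15)·(4/3)/4 = -5 kN
  R_B = Pa/L = (-15)·(8/3)/4 = -10 kN
Superposition: R_A = 5/3 kN, R_B = 1/3 kN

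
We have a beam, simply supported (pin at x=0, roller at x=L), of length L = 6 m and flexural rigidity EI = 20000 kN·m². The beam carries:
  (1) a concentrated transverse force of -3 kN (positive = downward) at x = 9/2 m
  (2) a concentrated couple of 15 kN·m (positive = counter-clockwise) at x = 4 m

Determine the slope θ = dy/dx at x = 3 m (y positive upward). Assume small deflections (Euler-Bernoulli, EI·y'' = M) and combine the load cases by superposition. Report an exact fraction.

θ(3) = 67/640000 rad

Load 1 — point force P=-3 kN at a=9/2 m (b=L-a=3/2):
  θ_1 = -Pb(L²-b²-3x²)/(6LEI)  [x≤a] = -(-3)·(3/2)·(6²-(3/2)²-3·3²)/(6·6·20000) = 27/640000 rad
Load 2 — applied couple M₀=15 kN·m at a=4 m (b=L-a=2):
  θ_2 = (M₀x²/(2L)+C₁)/EI  [x≤a] with C₁=M₀(3b²-L²)/(6L)=-10 = (15·3²/(2·6)+(-10))/20000 = 1/16000 rad
Superposition: θ = Σ θ_i = 67/640000 rad ≈ 0.000105 rad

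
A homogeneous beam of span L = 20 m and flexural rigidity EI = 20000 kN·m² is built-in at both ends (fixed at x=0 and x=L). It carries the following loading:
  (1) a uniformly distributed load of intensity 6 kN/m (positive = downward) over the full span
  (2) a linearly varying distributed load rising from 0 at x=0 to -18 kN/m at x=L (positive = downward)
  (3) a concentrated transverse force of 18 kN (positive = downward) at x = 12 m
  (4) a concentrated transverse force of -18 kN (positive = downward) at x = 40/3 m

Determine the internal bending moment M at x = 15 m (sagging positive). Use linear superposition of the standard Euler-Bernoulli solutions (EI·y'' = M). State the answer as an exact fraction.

Load 1 — uniform load w=6 kN/m over full span:
  M_1 = wLx/2 - wL²/12 - wx²/2 = 6·20·15/2 - 6·20²/12 - 6·15²/2 = 25 kN·m
Load 2 — triangular load w₀=-18 kN/m (0→w₀ over full span):
  M_2 = 3w₀Lx/20 - w₀L²/30 - w₀x³/(6L) = 3·(-18)·20·15/20 - (-18)·20²/30 - (-18)·15³/(6·20) = -255/4 kN·m
Load 3 — point force P=18 kN at a=12 m (b=L-a=8):
  M_3 = Pa²(a+3b)(L-x)/L³ - Pa²b/L²  [x>a] = 18·12²·(12+3·8)·(20-15)/20³ - 18·12²·8/20² = 162/25 kN·m
Load 4 — point force P=-18 kN at a=40/3 m (b=L-a=20/3):
  M_4 = Pa²(a+3b)(L-x)/L³ - Pa²b/L²  [x>a] = (-18)·(40/3)²·((40/3)+3·(20/3))·(20-15)/20³ - (-18)·(40/3)²·(20/3)/20² = -40/3 kN·m
Superposition: M = Σ M_i = -13681/300 kN·m ≈ -45.603333 kN·m

M(15) = -13681/300 kN·m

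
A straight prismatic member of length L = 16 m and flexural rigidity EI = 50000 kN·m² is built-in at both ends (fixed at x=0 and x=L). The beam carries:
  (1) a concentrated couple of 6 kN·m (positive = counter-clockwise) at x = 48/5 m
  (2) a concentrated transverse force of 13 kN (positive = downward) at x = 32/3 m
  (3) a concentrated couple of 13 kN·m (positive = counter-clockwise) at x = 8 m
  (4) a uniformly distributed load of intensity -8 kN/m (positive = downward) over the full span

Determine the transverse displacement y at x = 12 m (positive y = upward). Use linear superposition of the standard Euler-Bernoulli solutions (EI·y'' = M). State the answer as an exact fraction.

Load 1 — applied couple M₀=6 kN·m at a=48/5 m (b=L-a=32/5):
  y_1 = (R_Ax³/6 - M_Ax²/2 - M₀(x-a)²/2)/EI  [x>a] with R_A=27/50, M_A=48/25 = ((27/50)·12³/6 - (48/25)·12²/2 - 6·(12-(48/5))²/2)/50000 = 0 m
Load 2 — point force P=13 kN at a=32/3 m (b=L-a=16/3):
  y_2 = -Pa²(L-x)²(3bL-(3b+a)(L-x))/(6L³EI)  [x>a] = -13·(32/3)²·(16-12)²·(3·(16/3)·16-(3·(16/3)+(32/3))·(16-12))/(6·16³·50000) = -728/253125 m
Load 3 — applied couple M₀=13 kN·m at a=8 m (b=L-a=8):
  y_3 = (R_Ax³/6 - M_Ax²/2 - M₀(x-a)²/2)/EI  [x>a] with R_A=39/32, M_A=13/4 = ((39/32)·12³/6 - (13/4)·12²/2 - 13·(12-8)²/2)/50000 = 13/50000 m
Load 4 — uniform load w=-8 kN/m over full span:
  y_4 = -wx²(L-x)²/(24EI) = -(-8)·12²·(16-12)²/(24·50000) = 48/3125 m
Superposition: y = Σ y_i = 51613/4050000 m ≈ 0.012744 m

y(12) = 51613/4050000 m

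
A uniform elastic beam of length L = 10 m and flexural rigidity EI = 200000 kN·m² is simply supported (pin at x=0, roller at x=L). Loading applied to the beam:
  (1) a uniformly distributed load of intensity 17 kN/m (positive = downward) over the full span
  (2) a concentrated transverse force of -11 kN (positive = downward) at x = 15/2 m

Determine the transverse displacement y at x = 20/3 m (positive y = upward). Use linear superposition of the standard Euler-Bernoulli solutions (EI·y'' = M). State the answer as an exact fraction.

y(20/3) = -27577/3110400 m

Load 1 — uniform load w=17 kN/m over full span:
  y_1 = -wx(L³-2Lx²+x³)/(24EI) = -17·(20/3)·(10³-2·10·(20/3)²+(20/3)³)/(24·200000) = -187/19440 m
Load 2 — point force P=-11 kN at a=15/2 m (b=L-a=5/2):
  y_2 = -Pbx(L²-b²-x²)/(6LEI)  [x≤a] = -(-11)·(5/2)·(20/3)·(10²-(5/2)²-(20/3)²)/(6·10·200000) = 781/1036800 m
Superposition: y = Σ y_i = -27577/3110400 m ≈ -0.008866 m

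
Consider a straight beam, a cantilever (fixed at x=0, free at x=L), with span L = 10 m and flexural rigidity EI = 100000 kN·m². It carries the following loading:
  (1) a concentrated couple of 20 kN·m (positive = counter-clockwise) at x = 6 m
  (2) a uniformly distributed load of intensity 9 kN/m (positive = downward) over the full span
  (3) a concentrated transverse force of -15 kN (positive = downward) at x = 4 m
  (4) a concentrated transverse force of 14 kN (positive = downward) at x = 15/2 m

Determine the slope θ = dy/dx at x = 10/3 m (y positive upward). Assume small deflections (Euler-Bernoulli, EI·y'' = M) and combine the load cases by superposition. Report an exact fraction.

Load 1 — applied couple M₀=20 kN·m at a=6 m (b=L-a=4):
  θ_1 = M₀x/EI  [x≤a] = 20·(10/3)/100000 = 1/1500 rad
Load 2 — uniform load w=9 kN/m over full span:
  θ_2 = -wx(x²-3Lx+3L²)/(6EI) = -9·(10/3)·((10/3)²-3·10·(10/3)+3·10²)/(6·100000) = -19/1800 rad
Load 3 — point force P=-15 kN at a=4 m (b=L-a=6):
  θ_3 = -Px(2a-x)/(2EI)  [x≤a] = -(-15)·(10/3)·(2·4-(10/3))/(2·100000) = 7/6000 rad
Load 4 — point force P=14 kN at a=15/2 m (b=L-a=5/2):
  θ_4 = -Px(2a-x)/(2EI)  [x≤a] = -14·(10/3)·(2·(15/2)-(10/3))/(2·100000) = -49/18000 rad
Superposition: θ = Σ θ_i = -103/9000 rad ≈ -0.011444 rad

θ(10/3) = -103/9000 rad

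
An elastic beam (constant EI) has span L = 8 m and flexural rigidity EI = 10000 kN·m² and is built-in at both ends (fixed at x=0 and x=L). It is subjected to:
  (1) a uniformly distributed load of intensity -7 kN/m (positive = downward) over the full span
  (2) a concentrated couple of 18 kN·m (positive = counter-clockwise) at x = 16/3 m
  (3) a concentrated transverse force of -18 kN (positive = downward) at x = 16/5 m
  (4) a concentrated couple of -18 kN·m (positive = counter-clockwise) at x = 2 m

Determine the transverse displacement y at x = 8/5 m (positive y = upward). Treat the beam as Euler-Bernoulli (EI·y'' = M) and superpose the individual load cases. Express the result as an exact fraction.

Load 1 — uniform load w=-7 kN/m over full span:
  y_1 = -wx²(L-x)²/(24EI) = -(-7)·(8/5)²·(8-(8/5))²/(24·10000) = 3584/1171875 m
Load 2 — applied couple M₀=18 kN·m at a=16/3 m (b=L-a=8/3):
  y_2 = (R_Ax³/6 - M_Ax²/2)/EI  [x≤a] with R_A=3, M_A=6 = (3·(8/5)³/6 - 6·(8/5)²/2)/10000 = -44/78125 m
Load 3 — point force P=-18 kN at a=16/5 m (b=L-a=24/5):
  y_3 = -Pb²x²(3aL-(3a+b)x)/(6L³EI)  [x≤a] = -(-18)·(24/5)²·(8/5)²·(3·(16/5)·8-(3·(16/5)+(24/5))·(8/5))/(6·8³·10000) = 18144/9765625 m
Load 4 — applied couple M₀=-18 kN·m at a=2 m (b=L-a=6):
  y_4 = (R_Ax³/6 - M_Ax²/2)/EI  [x≤a] with R_A=-81/32, M_A=27/8 = ((-81/32)·(8/5)³/6 - (27/8)·(8/5)²/2)/10000 = -189/312500 m
Superposition: y = Σ y_i = 439253/117187500 m ≈ 0.003748 m

y(8/5) = 439253/117187500 m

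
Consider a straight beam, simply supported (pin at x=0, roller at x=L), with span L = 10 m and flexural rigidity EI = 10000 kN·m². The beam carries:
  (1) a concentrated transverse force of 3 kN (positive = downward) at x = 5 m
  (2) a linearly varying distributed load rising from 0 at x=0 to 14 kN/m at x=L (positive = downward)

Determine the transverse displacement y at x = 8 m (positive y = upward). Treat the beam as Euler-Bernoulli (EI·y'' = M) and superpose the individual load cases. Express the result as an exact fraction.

Load 1 — point force P=3 kN at a=5 m (b=L-a=5):
  y_1 = -Pa(L-x)(2Lx-a²-x²)/(6LEI)  [x>a] = -3·5·(10-8)·(2·10·8-5²-8²)/(6·10·10000) = -71/20000 m
Load 2 — triangular load w₀=14 kN/m (0→w₀ over full span):
  y_2 = -w₀x(7L⁴-10L²x²+3x⁴)/(360LEI) = -14·8·(7·10⁴-10·10²·8²+3·8⁴)/(360·10·10000) = -889/15625 m
Superposition: y = Σ y_i = -30223/500000 m ≈ -0.060446 m

y(8) = -30223/500000 m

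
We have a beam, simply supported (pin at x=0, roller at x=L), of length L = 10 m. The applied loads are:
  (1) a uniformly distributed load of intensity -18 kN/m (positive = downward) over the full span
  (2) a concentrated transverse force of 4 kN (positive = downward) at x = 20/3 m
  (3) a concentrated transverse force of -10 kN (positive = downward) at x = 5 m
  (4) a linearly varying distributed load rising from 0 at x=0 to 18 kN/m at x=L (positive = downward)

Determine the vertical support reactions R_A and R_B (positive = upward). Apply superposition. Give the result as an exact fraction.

Load 1 — uniform load w=-18 kN/m over full span:
  R_A = wL/2 = (-18)·10/2 = -90 kN
  R_B = wL/2 = (-18)·10/2 = -90 kN
Load 2 — point force P=4 kN at a=20/3 m (b=L-a=10/3):
  R_A = Pb/L = 4·(10/3)/10 = 4/3 kN
  R_B = Pa/L = 4·(20/3)/10 = 8/3 kN
Load 3 — point force P=-10 kN at a=5 m (b=L-a=5):
  R_A = Pb/L = (-10)·5/10 = -5 kN
  R_B = Pa/L = (-10)·5/10 = -5 kN
Load 4 — triangular load w₀=18 kN/m (0→w₀ over full span):
  R_A = w₀L/6 = 18·10/6 = 30 kN
  R_B = w₀L/3 = 18·10/3 = 60 kN
Superposition: R_A = -191/3 kN, R_B = -97/3 kN

R_A = -191/3 kN, R_B = -97/3 kN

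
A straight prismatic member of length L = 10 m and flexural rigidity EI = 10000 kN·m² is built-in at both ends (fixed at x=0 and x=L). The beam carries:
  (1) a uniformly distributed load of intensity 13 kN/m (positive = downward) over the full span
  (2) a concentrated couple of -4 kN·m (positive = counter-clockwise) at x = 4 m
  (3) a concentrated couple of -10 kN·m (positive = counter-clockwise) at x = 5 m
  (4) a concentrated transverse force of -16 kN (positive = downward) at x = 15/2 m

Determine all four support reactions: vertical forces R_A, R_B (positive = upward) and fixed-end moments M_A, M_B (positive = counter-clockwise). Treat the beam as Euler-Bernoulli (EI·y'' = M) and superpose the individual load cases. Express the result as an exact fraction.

Load 1 — uniform load w=13 kN/m over full span:
  R_A = wL/2 = 13·10/2 = 65 kN
  M_A = wL²/12 = 13·10²/12 = 325/3 kN·m
  R_B = wL/2 = 13·10/2 = 65 kN
  M_B = -wL²/12 = -13·10²/12 = -325/3 kN·m
Load 2 — applied couple M₀=-4 kN·m at a=4 m (b=L-a=6):
  R_A = 6M₀ab/L³ = 6·(-4)·4·6/10³ = -72/125 kN
  M_A = M₀b(2a-b)/L² = (-4)·6·(2·4-6)/10² = -12/25 kN·m
  R_B = -6M₀ab/L³ = -6·(-4)·4·6/10³ = 72/125 kN
  M_B = M₀a(2b-a)/L² = (-4)·4·(2·6-4)/10² = -32/25 kN·m
Load 3 — applied couple M₀=-10 kN·m at a=5 m (b=L-a=5):
  R_A = 6M₀ab/L³ = 6·(-10)·5·5/10³ = -3/2 kN
  M_A = M₀b(2a-b)/L² = (-10)·5·(2·5-5)/10² = -5/2 kN·m
  R_B = -6M₀ab/L³ = -6·(-10)·5·5/10³ = 3/2 kN
  M_B = M₀a(2b-a)/L² = (-10)·5·(2·5-5)/10² = -5/2 kN·m
Load 4 — point force P=-16 kN at a=15/2 m (b=L-a=5/2):
  R_A = Pb²(3a+b)/L³ = (-16)·(5/2)²·(3·(15/2)+(5/2))/10³ = -5/2 kN
  M_A = Pab²/L² = (-16)·(15/2)·(5/2)²/10² = -15/2 kN·m
  R_B = Pa²(a+3b)/L³ = (-16)·(15/2)²·((15/2)+3·(5/2))/10³ = -27/2 kN
  M_B = -Pa²b/L² = -(-16)·(15/2)²·(5/2)/10² = 45/2 kN·m
Superposition: R_A = 7553/125 kN, M_A = 7339/75 kN·m, R_B = 6697/125 kN, M_B = -6721/75 kN·m

R_A = 7553/125 kN, M_A = 7339/75 kN·m, R_B = 6697/125 kN, M_B = -6721/75 kN·m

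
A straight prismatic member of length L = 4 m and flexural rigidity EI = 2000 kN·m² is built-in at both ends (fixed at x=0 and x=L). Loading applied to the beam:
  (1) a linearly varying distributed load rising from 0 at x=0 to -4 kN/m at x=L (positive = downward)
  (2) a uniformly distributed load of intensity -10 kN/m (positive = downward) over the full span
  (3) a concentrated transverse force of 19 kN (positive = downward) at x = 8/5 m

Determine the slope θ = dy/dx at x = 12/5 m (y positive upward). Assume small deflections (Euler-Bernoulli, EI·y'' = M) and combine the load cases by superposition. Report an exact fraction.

Load 1 — triangular load w₀=-4 kN/m (0→w₀ over full span):
  θ_1 = -w₀(2x(L-x)(L-2x)(x+2L)+x²(L-x)²)/(120LEI) = -(-4)·(2·(12/5)·(4-(12/5))·(4-2·(12/5))·((12/5)+2·4)+(12/5)²·(4-(12/5))²)/(120·4·2000) = -16/78125 rad
Load 2 — uniform load w=-10 kN/m over full span:
  θ_2 = -wx(L-x)(L-2x)/(12EI) = -(-10)·(12/5)·(4-(12/5))·(4-2·(12/5))/(12·2000) = -4/3125 rad
Load 3 — point force P=19 kN at a=8/5 m (b=L-a=12/5):
  θ_3 = Pa²(L-x)(2bL-(3b+a)(L-x))/(2L³EI)  [x>a] = 19·(8/5)²·(4-(12/5))·(2·(12/5)·4-(3·(12/5)+(8/5))·(4-(12/5)))/(2·4³·2000) = 608/390625 rad
Superposition: θ = Σ θ_i = 28/390625 rad ≈ 0.000072 rad

θ(12/5) = 28/390625 rad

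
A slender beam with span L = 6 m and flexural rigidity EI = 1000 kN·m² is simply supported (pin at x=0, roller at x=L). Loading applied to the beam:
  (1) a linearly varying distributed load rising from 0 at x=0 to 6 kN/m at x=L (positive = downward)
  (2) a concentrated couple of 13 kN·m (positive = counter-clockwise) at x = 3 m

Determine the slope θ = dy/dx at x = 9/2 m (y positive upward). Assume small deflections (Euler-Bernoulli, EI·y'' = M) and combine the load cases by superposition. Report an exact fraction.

Load 1 — triangular load w₀=6 kN/m (0→w₀ over full span):
  θ_1 = -w₀(7L⁴-30L²x²+15x⁴)/(360LEI) = -6·(7·6⁴-30·6²·(9/2)²+15·(9/2)⁴)/(360·6·1000) = 11817/640000 rad
Load 2 — applied couple M₀=13 kN·m at a=3 m (b=L-a=3):
  θ_2 = (M₀x²/(2L)-M₀(x-a)+C₁)/EI  [x>a] with C₁=M₀(3b²-L²)/(6L)=-13/4 = (13·(9/2)²/(2·6)-13·((9/2)-3)+(-13/4))/1000 = -13/16000 rad
Superposition: θ = Σ θ_i = 11297/640000 rad ≈ 0.017652 rad

θ(9/2) = 11297/640000 rad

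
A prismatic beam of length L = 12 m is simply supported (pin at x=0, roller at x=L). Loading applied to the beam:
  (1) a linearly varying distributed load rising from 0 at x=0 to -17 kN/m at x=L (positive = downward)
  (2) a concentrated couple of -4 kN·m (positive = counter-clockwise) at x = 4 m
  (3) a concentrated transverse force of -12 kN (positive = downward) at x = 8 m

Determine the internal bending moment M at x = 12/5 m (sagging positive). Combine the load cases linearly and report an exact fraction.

Load 1 — triangular load w₀=-17 kN/m (0→w₀ over full span):
  M_1 = w₀Lx/6 - w₀x³/(6L) = (-17)·12·(12/5)/6 - (-17)·(12/5)³/(6·12) = -9792/125 kN·m
Load 2 — applied couple M₀=-4 kN·m at a=4 m (b=L-a=8):
  M_2 = M₀x/L  [x≤a] = (-4)·(12/5)/12 = -4/5 kN·m
Load 3 — point force P=-12 kN at a=8 m (b=L-a=4):
  M_3 = Pbx/L  [x≤a] = (-12)·4·(12/5)/12 = -48/5 kN·m
Superposition: M = Σ M_i = -11092/125 kN·m ≈ -88.736000 kN·m

M(12/5) = -11092/125 kN·m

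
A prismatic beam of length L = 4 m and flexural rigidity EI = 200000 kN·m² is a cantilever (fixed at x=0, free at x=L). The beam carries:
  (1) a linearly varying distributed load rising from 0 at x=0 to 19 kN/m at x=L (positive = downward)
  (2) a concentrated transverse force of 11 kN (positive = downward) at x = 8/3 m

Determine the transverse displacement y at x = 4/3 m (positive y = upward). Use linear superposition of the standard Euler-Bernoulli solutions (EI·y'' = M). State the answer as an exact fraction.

y(4/3) = -5522/11390625 m

Load 1 — triangular load w₀=19 kN/m (0→w₀ over full span):
  y_1 = (w₀Lx³/12-w₀L²x²/6-w₀x⁵/(120L))/EI = (19·4·(4/3)³/12-19·4²·(4/3)²/6-19·(4/3)⁵/(120·4))/200000 = -8569/22781250 m
Load 2 — point force P=11 kN at a=8/3 m (b=L-a=4/3):
  y_2 = -Px²(3a-x)/(6EI)  [x≤a] = -11·(4/3)²·(3·(8/3)-(4/3))/(6·200000) = -11/101250 m
Superposition: y = Σ y_i = -5522/11390625 m ≈ -0.000485 m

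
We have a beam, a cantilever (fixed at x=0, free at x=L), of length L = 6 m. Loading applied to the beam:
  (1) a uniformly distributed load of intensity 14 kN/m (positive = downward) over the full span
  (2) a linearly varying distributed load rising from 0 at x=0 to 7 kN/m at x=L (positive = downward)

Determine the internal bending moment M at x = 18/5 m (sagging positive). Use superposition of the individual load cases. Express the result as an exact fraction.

M(18/5) = -7224/125 kN·m

Load 1 — uniform load w=14 kN/m over full span:
  M_1 = -w(L-x)²/2 = -14·(6-(18/5))²/2 = -1008/25 kN·m
Load 2 — triangular load w₀=7 kN/m (0→w₀ over full span):
  M_2 = w₀Lx/2 - w₀L²/3 - w₀x³/(6L) = 7·6·(18/5)/2 - 7·6²/3 - 7·(18/5)³/(6·6) = -2184/125 kN·m
Superposition: M = Σ M_i = -7224/125 kN·m ≈ -57.792000 kN·m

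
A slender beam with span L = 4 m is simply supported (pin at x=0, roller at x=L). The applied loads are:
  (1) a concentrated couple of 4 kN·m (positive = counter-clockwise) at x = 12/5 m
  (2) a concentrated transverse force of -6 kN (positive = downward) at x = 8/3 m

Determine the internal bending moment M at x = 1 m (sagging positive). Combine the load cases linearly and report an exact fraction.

M(1) = -1 kN·m

Load 1 — applied couple M₀=4 kN·m at a=12/5 m (b=L-a=8/5):
  M_1 = M₀x/L  [x≤a] = 4·1/4 = 1 kN·m
Load 2 — point force P=-6 kN at a=8/3 m (b=L-a=4/3):
  M_2 = Pbx/L  [x≤a] = (-6)·(4/3)·1/4 = -2 kN·m
Superposition: M = Σ M_i = -1 kN·m ≈ -1.000000 kN·m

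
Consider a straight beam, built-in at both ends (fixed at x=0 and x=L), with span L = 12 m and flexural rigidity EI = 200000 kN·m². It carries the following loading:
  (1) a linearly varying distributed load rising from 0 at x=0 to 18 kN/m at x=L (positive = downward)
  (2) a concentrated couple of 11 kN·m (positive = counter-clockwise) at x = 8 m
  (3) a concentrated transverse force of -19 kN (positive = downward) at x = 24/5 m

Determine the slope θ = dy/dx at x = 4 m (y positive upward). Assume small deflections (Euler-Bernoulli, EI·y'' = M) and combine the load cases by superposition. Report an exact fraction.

Load 1 — triangular load w₀=18 kN/m (0→w₀ over full span):
  θ_1 = -w₀(2x(L-x)(L-2x)(x+2L)+x²(L-x)²)/(120LEI) = -18·(2·4·(12-4)·(12-2·4)·(4+2·12)+4²·(12-4)²)/(120·12·200000) = -8/15625 rad
Load 2 — applied couple M₀=11 kN·m at a=8 m (b=L-a=4):
  θ_2 = (R_Ax²/2 - M_Ax)/EI  [x≤a] with R_A=11/9, M_A=11/3 = ((11/9)·4²/2 - (11/3)·4)/200000 = -11/450000 rad
Load 3 — point force P=-19 kN at a=24/5 m (b=L-a=36/5):
  θ_3 = -Pb²x(2aL-(3a+b)x)/(2L³EI)  [x≤a] = -(-19)·(36/5)²·4·(2·(24/5)·12-(3·(24/5)+(36/5))·4)/(2·12³·200000) = 513/3125000 rad
Superposition: θ = Σ θ_i = -20941/56250000 rad ≈ -0.000372 rad

θ(4) = -20941/56250000 rad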